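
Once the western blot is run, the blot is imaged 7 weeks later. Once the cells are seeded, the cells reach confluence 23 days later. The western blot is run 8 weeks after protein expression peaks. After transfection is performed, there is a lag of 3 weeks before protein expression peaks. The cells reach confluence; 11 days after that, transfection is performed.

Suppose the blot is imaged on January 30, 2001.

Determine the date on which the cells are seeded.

The blot is imaged: Jan 30, 2001.
The western blot is run: Jan 30, 2001 − 7 weeks = Dec 12, 2000.
Protein expression peaks: Dec 12, 2000 − 8 weeks = Oct 17, 2000.
Transfection is performed: Oct 17, 2000 − 3 weeks = Sep 26, 2000.
The cells reach confluence: Sep 26, 2000 − 11 days = Sep 15, 2000.
The cells are seeded: Sep 15, 2000 − 23 days = Aug 23, 2000.

August 23, 2000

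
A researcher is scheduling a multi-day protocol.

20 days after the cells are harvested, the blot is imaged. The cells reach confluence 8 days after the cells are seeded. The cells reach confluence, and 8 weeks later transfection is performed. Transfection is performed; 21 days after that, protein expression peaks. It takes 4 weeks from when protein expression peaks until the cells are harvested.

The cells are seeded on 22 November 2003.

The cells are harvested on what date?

The cells are seeded: Nov 22, 2003.
The cells reach confluence: Nov 22, 2003 + 8 days = Nov 30, 2003.
Transfection is performed: Nov 30, 2003 + 8 weeks = Jan 25, 2004.
Protein expression peaks: Jan 25, 2004 + 21 days = Feb 15, 2004.
The cells are harvested: Feb 15, 2004 + 4 weeks = Mar 14, 2004.

14 March 2004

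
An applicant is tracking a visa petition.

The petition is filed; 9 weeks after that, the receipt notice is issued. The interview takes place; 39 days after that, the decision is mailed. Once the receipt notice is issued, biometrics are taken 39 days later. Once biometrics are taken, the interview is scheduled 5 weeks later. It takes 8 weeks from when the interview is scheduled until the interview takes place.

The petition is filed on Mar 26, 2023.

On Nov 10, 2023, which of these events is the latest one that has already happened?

The interview takes place

The petition is filed: Mar 26, 2023.
The receipt notice is issued: Mar 26, 2023 + 9 weeks = May 28, 2023.
Biometrics are taken: May 28, 2023 + 39 days = Jul 6, 2023.
The interview is scheduled: Jul 6, 2023 + 5 weeks = Aug 10, 2023.
The interview takes place: Aug 10, 2023 + 8 weeks = Oct 5, 2023.
The decision is mailed: Oct 5, 2023 + 39 days = Nov 13, 2023.
Nov 10, 2023 falls between when the interview takes place (Oct 5, 2023) and when the decision is mailed (Nov 13, 2023).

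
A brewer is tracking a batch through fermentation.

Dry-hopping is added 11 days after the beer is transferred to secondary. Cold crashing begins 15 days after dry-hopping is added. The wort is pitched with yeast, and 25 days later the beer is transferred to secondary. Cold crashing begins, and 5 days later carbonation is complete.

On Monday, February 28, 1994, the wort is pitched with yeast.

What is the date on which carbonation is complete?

Monday, April 25, 1994

The wort is pitched with yeast: Feb 28, 1994.
The beer is transferred to secondary: Feb 28, 1994 + 25 days = Mar 25, 1994.
Dry-hopping is added: Mar 25, 1994 + 11 days = Apr 5, 1994.
Cold crashing begins: Apr 5, 1994 + 15 days = Apr 20, 1994.
Carbonation is complete: Apr 20, 1994 + 5 days = Apr 25, 1994.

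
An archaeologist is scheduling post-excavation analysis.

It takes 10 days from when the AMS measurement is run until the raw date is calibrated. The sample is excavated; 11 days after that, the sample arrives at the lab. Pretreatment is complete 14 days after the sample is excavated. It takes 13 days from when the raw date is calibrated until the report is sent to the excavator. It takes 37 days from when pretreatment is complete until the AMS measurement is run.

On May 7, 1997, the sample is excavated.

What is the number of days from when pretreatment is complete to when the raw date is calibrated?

Causal path: pretreatment is complete → the AMS measurement is run → the raw date is calibrated.
Total delay along the path: 37 + 10 = 47 days.

47 days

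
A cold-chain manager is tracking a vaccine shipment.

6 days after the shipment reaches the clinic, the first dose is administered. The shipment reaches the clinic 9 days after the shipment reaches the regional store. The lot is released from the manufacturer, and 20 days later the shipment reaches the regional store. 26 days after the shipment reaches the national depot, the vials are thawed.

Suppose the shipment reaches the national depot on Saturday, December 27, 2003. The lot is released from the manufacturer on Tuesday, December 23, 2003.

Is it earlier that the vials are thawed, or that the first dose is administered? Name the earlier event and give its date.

The vials are thawed — Thursday, January 22, 2004

The shipment reaches the national depot: Dec 27, 2003.
The vials are thawed: Dec 27, 2003 + 26 days = Jan 22, 2004.
The lot is released from the manufacturer: Dec 23, 2003.
The shipment reaches the regional store: Dec 23, 2003 + 20 days = Jan 12, 2004.
The shipment reaches the clinic: Jan 12, 2004 + 9 days = Jan 21, 2004.
The first dose is administered: Jan 21, 2004 + 6 days = Jan 27, 2004.
Comparing: the vials are thawed on Jan 22, 2004 vs the first dose is administered on Jan 27, 2004. Earlier: the vials are thawed.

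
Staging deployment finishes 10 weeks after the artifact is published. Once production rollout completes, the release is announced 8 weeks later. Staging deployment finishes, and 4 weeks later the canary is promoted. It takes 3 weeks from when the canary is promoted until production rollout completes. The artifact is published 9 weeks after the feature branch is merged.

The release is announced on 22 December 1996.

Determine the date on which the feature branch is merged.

The release is announced: Dec 22, 1996.
Production rollout completes: Dec 22, 1996 − 8 weeks = Oct 27, 1996.
The canary is promoted: Oct 27, 1996 − 3 weeks = Oct 6, 1996.
Staging deployment finishes: Oct 6, 1996 − 4 weeks = Sep 8, 1996.
The artifact is published: Sep 8, 1996 − 10 weeks = Jun 30, 1996.
The feature branch is merged: Jun 30, 1996 − 9 weeks = Apr 28, 1996.

28 April 1996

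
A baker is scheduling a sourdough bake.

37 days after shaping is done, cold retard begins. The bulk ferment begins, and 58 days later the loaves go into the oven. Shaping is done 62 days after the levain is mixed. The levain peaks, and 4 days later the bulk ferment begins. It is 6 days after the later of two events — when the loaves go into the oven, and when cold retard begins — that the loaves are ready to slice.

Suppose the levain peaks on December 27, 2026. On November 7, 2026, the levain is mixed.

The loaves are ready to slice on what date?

The levain peaks: Dec 27, 2026.
The bulk ferment begins: Dec 27, 2026 + 4 days = Dec 31, 2026.
The loaves go into the oven: Dec 31, 2026 + 58 days = Feb 27, 2027.
The levain is mixed: Nov 7, 2026.
Shaping is done: Nov 7, 2026 + 62 days = Jan 8, 2027.
Cold retard begins: Jan 8, 2027 + 37 days = Feb 14, 2027.
Both prerequisites met — the loaves go into the oven (Feb 27, 2027), cold retard begins (Feb 14, 2027); the later is Feb 27, 2027.
The loaves are ready to slice: Feb 27, 2027 + 6 days = Mar 5, 2027.

March 5, 2027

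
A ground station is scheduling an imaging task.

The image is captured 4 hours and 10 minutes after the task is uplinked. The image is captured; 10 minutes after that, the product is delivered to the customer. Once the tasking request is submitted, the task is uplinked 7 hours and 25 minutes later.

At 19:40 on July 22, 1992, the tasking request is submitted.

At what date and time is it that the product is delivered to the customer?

07:25 on July 23, 1992

The tasking request is submitted: 19:40 Jul 22, 1992.
The task is uplinked: 19:40 Jul 22, 1992 + 7h25m = 03:05 Jul 23, 1992.
The image is captured: 03:05 Jul 23, 1992 + 4h10m = 07:15 Jul 23, 1992.
The product is delivered to the customer: 07:15 Jul 23, 1992 + 10m = 07:25 Jul 23, 1992.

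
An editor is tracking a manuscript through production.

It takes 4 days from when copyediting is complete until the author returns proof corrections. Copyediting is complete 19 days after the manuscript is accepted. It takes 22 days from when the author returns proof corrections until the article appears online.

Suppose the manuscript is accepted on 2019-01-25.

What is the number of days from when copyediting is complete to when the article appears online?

Causal path: copyediting is complete → the author returns proof corrections → the article appears online.
Total delay along the path: 4 + 22 = 26 days.

26 days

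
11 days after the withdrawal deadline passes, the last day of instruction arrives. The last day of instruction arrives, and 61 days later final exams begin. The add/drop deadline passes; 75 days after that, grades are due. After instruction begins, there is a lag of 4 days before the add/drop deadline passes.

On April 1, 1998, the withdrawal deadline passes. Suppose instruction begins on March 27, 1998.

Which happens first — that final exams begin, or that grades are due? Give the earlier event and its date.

The withdrawal deadline passes: Apr 1, 1998.
The last day of instruction arrives: Apr 1, 1998 + 11 days = Apr 12, 1998.
Final exams begin: Apr 12, 1998 + 61 days = Jun 12, 1998.
Instruction begins: Mar 27, 1998.
The add/drop deadline passes: Mar 27, 1998 + 4 days = Mar 31, 1998.
Grades are due: Mar 31, 1998 + 75 days = Jun 14, 1998.
Comparing: final exams begin on Jun 12, 1998 vs grades are due on Jun 14, 1998. Earlier: final exams begin.

Final exams begin — June 12, 1998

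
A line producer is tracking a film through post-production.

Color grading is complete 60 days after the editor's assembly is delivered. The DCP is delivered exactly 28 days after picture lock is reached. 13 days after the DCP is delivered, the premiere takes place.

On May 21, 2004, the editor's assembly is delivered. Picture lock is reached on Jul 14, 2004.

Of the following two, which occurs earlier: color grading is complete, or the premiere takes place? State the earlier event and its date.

The editor's assembly is delivered: May 21, 2004.
Color grading is complete: May 21, 2004 + 60 days = Jul 20, 2004.
Picture lock is reached: Jul 14, 2004.
The DCP is delivered: Jul 14, 2004 + 28 days = Aug 11, 2004.
The premiere takes place: Aug 11, 2004 + 13 days = Aug 24, 2004.
Comparing: color grading is complete on Jul 20, 2004 vs the premiere takes place on Aug 24, 2004. Earlier: color grading is complete.

Color grading is complete — Jul 20, 2004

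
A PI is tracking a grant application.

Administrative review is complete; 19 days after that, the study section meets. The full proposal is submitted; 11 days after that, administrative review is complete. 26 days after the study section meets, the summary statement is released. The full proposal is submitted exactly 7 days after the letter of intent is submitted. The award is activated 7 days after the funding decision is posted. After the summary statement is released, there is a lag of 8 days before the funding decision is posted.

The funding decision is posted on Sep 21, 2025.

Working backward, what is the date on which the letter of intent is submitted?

Jul 12, 2025

The funding decision is posted: Sep 21, 2025.
The summary statement is released: Sep 21, 2025 − 8 days = Sep 13, 2025.
The study section meets: Sep 13, 2025 − 26 days = Aug 18, 2025.
Administrative review is complete: Aug 18, 2025 − 19 days = Jul 30, 2025.
The full proposal is submitted: Jul 30, 2025 − 11 days = Jul 19, 2025.
The letter of intent is submitted: Jul 19, 2025 − 7 days = Jul 12, 2025.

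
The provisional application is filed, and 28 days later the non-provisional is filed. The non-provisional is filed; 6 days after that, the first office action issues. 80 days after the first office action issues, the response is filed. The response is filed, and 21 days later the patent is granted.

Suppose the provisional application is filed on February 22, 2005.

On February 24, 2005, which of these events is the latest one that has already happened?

The provisional application is filed: Feb 22, 2005.
The non-provisional is filed: Feb 22, 2005 + 28 days = Mar 22, 2005.
The first office action issues: Mar 22, 2005 + 6 days = Mar 28, 2005.
The response is filed: Mar 28, 2005 + 80 days = Jun 16, 2005.
The patent is granted: Jun 16, 2005 + 21 days = Jul 7, 2005.
Feb 24, 2005 falls between when the provisional application is filed (Feb 22, 2005) and when the non-provisional is filed (Mar 22, 2005).

The provisional application is filed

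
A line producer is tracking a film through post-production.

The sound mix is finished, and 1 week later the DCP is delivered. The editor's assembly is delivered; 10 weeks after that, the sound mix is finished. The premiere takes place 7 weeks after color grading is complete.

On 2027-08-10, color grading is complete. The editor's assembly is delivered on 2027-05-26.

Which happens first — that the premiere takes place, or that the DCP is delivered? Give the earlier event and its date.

Color grading is complete: Aug 10, 2027.
The premiere takes place: Aug 10, 2027 + 7 weeks = Sep 28, 2027.
The editor's assembly is delivered: May 26, 2027.
The sound mix is finished: May 26, 2027 + 10 weeks = Aug 4, 2027.
The DCP is delivered: Aug 4, 2027 + 1 week = Aug 11, 2027.
Comparing: the premiere takes place on Sep 28, 2027 vs the DCP is delivered on Aug 11, 2027. Earlier: the DCP is delivered.

The DCP is delivered — 2027-08-11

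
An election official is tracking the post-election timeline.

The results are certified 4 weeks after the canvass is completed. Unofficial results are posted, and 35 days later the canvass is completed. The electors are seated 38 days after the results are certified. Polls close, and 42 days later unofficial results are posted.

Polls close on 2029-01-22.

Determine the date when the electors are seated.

Polls close: Jan 22, 2029.
Unofficial results are posted: Jan 22, 2029 + 42 days = Mar 5, 2029.
The canvass is completed: Mar 5, 2029 + 35 days = Apr 9, 2029.
The results are certified: Apr 9, 2029 + 4 weeks = May 7, 2029.
The electors are seated: May 7, 2029 + 38 days = Jun 14, 2029.

2029-06-14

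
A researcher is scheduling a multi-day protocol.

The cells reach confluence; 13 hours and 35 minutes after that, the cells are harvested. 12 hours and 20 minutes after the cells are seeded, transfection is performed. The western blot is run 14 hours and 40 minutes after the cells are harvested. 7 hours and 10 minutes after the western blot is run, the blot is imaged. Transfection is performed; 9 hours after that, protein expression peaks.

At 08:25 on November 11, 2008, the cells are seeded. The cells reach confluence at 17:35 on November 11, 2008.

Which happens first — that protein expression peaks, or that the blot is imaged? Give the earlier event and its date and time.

The cells are seeded: 08:25 Nov 11, 2008.
Transfection is performed: 08:25 Nov 11, 2008 + 12h20m = 20:45 Nov 11, 2008.
Protein expression peaks: 20:45 Nov 11, 2008 + 9h = 05:45 Nov 12, 2008.
The cells reach confluence: 17:35 Nov 11, 2008.
The cells are harvested: 17:35 Nov 11, 2008 + 13h35m = 07:10 Nov 12, 2008.
The western blot is run: 07:10 Nov 12, 2008 + 14h40m = 21:50 Nov 12, 2008.
The blot is imaged: 21:50 Nov 12, 2008 + 7h10m = 05:00 Nov 13, 2008.
Comparing: protein expression peaks at 05:45 Nov 12, 2008 vs the blot is imaged at 05:00 Nov 13, 2008. Earlier: protein expression peaks.

Protein expression peaks — 05:45 on November 12, 2008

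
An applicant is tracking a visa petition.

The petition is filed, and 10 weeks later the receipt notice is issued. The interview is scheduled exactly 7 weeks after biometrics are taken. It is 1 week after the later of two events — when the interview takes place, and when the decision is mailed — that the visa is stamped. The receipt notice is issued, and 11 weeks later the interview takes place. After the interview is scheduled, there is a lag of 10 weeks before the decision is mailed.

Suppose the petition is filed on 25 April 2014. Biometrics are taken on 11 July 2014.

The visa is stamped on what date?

14 November 2014

The petition is filed: Apr 25, 2014.
The receipt notice is issued: Apr 25, 2014 + 10 weeks = Jul 4, 2014.
The interview takes place: Jul 4, 2014 + 11 weeks = Sep 19, 2014.
Biometrics are taken: Jul 11, 2014.
The interview is scheduled: Jul 11, 2014 + 7 weeks = Aug 29, 2014.
The decision is mailed: Aug 29, 2014 + 10 weeks = Nov 7, 2014.
Both prerequisites met — the interview takes place (Sep 19, 2014), the decision is mailed (Nov 7, 2014); the later is Nov 7, 2014.
The visa is stamped: Nov 7, 2014 + 1 week = Nov 14, 2014.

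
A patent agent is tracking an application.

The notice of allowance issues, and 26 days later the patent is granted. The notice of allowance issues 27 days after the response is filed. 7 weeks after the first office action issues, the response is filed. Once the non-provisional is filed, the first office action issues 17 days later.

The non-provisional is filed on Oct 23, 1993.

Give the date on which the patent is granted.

The non-provisional is filed: Oct 23, 1993.
The first office action issues: Oct 23, 1993 + 17 days = Nov 9, 1993.
The response is filed: Nov 9, 1993 + 7 weeks = Dec 28, 1993.
The notice of allowance issues: Dec 28, 1993 + 27 days = Jan 24, 1994.
The patent is granted: Jan 24, 1994 + 26 days = Feb 19, 1994.

Feb 19, 1994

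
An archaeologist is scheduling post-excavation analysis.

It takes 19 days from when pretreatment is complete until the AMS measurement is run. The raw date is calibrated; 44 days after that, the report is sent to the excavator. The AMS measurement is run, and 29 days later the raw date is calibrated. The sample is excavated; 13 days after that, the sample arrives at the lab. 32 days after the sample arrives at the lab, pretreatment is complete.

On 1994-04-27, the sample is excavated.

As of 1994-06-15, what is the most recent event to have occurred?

Pretreatment is complete

The sample is excavated: Apr 27, 1994.
The sample arrives at the lab: Apr 27, 1994 + 13 days = May 10, 1994.
Pretreatment is complete: May 10, 1994 + 32 days = Jun 11, 1994.
The AMS measurement is run: Jun 11, 1994 + 19 days = Jun 30, 1994.
The raw date is calibrated: Jun 30, 1994 + 29 days = Jul 29, 1994.
The report is sent to the excavator: Jul 29, 1994 + 44 days = Sep 11, 1994.
Jun 15, 1994 falls between when pretreatment is complete (Jun 11, 1994) and when the AMS measurement is run (Jun 30, 1994).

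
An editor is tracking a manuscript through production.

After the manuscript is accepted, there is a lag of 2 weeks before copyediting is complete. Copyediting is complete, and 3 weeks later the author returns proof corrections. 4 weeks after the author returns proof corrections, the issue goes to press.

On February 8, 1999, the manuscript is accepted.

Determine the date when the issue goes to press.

The manuscript is accepted: Feb 8, 1999.
Copyediting is complete: Feb 8, 1999 + 2 weeks = Feb 22, 1999.
The author returns proof corrections: Feb 22, 1999 + 3 weeks = Mar 15, 1999.
The issue goes to press: Mar 15, 1999 + 4 weeks = Apr 12, 1999.

April 12, 1999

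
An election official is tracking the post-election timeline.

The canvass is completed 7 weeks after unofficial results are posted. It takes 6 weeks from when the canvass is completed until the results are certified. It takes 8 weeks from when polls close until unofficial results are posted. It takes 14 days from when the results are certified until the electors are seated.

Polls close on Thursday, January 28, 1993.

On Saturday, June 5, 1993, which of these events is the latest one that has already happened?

Polls close: Jan 28, 1993.
Unofficial results are posted: Jan 28, 1993 + 8 weeks = Mar 25, 1993.
The canvass is completed: Mar 25, 1993 + 7 weeks = May 13, 1993.
The results are certified: May 13, 1993 + 6 weeks = Jun 24, 1993.
The electors are seated: Jun 24, 1993 + 14 days = Jul 8, 1993.
Jun 5, 1993 falls between when the canvass is completed (May 13, 1993) and when the results are certified (Jun 24, 1993).

The canvass is completed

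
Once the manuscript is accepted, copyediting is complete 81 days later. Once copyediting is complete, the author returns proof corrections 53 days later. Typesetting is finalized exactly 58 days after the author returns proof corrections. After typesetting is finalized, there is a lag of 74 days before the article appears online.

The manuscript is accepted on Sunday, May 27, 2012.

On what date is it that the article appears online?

The manuscript is accepted: May 27, 2012.
Copyediting is complete: May 27, 2012 + 81 days = Aug 16, 2012.
The author returns proof corrections: Aug 16, 2012 + 53 days = Oct 8, 2012.
Typesetting is finalized: Oct 8, 2012 + 58 days = Dec 5, 2012.
The article appears online: Dec 5, 2012 + 74 days = Feb 17, 2013.

Sunday, February 17, 2013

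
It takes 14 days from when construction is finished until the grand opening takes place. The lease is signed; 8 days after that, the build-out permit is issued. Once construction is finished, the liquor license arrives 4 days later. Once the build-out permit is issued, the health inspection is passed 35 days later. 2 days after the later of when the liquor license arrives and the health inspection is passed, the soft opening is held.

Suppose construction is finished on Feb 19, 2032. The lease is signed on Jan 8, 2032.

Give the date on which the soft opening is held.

Construction is finished: Feb 19, 2032.
The liquor license arrives: Feb 19, 2032 + 4 days = Feb 23, 2032.
The lease is signed: Jan 8, 2032.
The build-out permit is issued: Jan 8, 2032 + 8 days = Jan 16, 2032.
The health inspection is passed: Jan 16, 2032 + 35 days = Feb 20, 2032.
Both prerequisites met — the liquor license arrives (Feb 23, 2032), the health inspection is passed (Feb 20, 2032); the later is Feb 23, 2032.
The soft opening is held: Feb 23, 2032 + 2 days = Feb 25, 2032.

Feb 25, 2032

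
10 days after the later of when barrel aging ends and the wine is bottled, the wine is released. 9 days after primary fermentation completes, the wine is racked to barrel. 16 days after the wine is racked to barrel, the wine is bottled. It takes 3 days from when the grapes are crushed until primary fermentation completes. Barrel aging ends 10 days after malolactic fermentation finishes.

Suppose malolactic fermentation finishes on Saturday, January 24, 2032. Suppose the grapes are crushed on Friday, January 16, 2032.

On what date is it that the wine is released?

Malolactic fermentation finishes: Jan 24, 2032.
Barrel aging ends: Jan 24, 2032 + 10 days = Feb 3, 2032.
The grapes are crushed: Jan 16, 2032.
Primary fermentation completes: Jan 16, 2032 + 3 days = Jan 19, 2032.
The wine is racked to barrel: Jan 19, 2032 + 9 days = Jan 28, 2032.
The wine is bottled: Jan 28, 2032 + 16 days = Feb 13, 2032.
Both prerequisites met — barrel aging ends (Feb 3, 2032), the wine is bottled (Feb 13, 2032); the later is Feb 13, 2032.
The wine is released: Feb 13, 2032 + 10 days = Feb 23, 2032.

Monday, February 23, 2032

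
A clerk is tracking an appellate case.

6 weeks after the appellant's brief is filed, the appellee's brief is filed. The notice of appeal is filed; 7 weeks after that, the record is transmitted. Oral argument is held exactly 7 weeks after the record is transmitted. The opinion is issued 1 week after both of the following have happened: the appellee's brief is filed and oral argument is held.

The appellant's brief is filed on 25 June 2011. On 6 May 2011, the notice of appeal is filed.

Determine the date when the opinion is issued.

The appellant's brief is filed: Jun 25, 2011.
The appellee's brief is filed: Jun 25, 2011 + 6 weeks = Aug 6, 2011.
The notice of appeal is filed: May 6, 2011.
The record is transmitted: May 6, 2011 + 7 weeks = Jun 24, 2011.
Oral argument is held: Jun 24, 2011 + 7 weeks = Aug 12, 2011.
Both prerequisites met — the appellee's brief is filed (Aug 6, 2011), oral argument is held (Aug 12, 2011); the later is Aug 12, 2011.
The opinion is issued: Aug 12, 2011 + 1 week = Aug 19, 2011.

19 August 2011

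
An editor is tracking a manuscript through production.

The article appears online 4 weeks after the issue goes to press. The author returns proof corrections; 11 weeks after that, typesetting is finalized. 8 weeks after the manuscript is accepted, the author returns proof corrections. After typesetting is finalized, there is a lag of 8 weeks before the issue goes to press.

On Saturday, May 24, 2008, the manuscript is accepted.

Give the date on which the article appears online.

The manuscript is accepted: May 24, 2008.
The author returns proof corrections: May 24, 2008 + 8 weeks = Jul 19, 2008.
Typesetting is finalized: Jul 19, 2008 + 11 weeks = Oct 4, 2008.
The issue goes to press: Oct 4, 2008 + 8 weeks = Nov 29, 2008.
The article appears online: Nov 29, 2008 + 4 weeks = Dec 27, 2008.

Saturday, December 27, 2008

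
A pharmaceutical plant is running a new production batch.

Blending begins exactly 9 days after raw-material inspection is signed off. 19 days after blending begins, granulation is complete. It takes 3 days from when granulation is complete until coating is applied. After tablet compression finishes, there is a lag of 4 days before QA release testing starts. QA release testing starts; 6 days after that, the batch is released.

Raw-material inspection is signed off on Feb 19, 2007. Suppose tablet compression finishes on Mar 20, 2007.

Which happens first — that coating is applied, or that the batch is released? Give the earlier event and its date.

Coating is applied — Mar 22, 2007

Raw-material inspection is signed off: Feb 19, 2007.
Blending begins: Feb 19, 2007 + 9 days = Feb 28, 2007.
Granulation is complete: Feb 28, 2007 + 19 days = Mar 19, 2007.
Coating is applied: Mar 19, 2007 + 3 days = Mar 22, 2007.
Tablet compression finishes: Mar 20, 2007.
QA release testing starts: Mar 20, 2007 + 4 days = Mar 24, 2007.
The batch is released: Mar 24, 2007 + 6 days = Mar 30, 2007.
Comparing: coating is applied on Mar 22, 2007 vs the batch is released on Mar 30, 2007. Earlier: coating is applied.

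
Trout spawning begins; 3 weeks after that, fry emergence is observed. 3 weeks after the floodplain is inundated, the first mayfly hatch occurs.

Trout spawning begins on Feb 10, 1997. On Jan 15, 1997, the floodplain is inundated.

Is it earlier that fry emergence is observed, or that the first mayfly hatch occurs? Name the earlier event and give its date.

Trout spawning begins: Feb 10, 1997.
Fry emergence is observed: Feb 10, 1997 + 3 weeks = Mar 3, 1997.
The floodplain is inundated: Jan 15, 1997.
The first mayfly hatch occurs: Jan 15, 1997 + 3 weeks = Feb 5, 1997.
Comparing: fry emergence is observed on Mar 3, 1997 vs the first mayfly hatch occurs on Feb 5, 1997. Earlier: the first mayfly hatch occurs.

The first mayfly hatch occurs — Feb 5, 1997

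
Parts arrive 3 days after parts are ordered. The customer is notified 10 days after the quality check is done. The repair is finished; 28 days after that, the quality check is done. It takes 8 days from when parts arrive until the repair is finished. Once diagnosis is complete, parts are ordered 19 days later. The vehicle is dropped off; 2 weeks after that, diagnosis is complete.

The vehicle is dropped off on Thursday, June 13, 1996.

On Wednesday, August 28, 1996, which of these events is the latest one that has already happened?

The vehicle is dropped off: Jun 13, 1996.
Diagnosis is complete: Jun 13, 1996 + 2 weeks = Jun 27, 1996.
Parts are ordered: Jun 27, 1996 + 19 days = Jul 16, 1996.
Parts arrive: Jul 16, 1996 + 3 days = Jul 19, 1996.
The repair is finished: Jul 19, 1996 + 8 days = Jul 27, 1996.
The quality check is done: Jul 27, 1996 + 28 days = Aug 24, 1996.
The customer is notified: Aug 24, 1996 + 10 days = Sep 3, 1996.
Aug 28, 1996 falls between when the quality check is done (Aug 24, 1996) and when the customer is notified (Sep 3, 1996).

The quality check is done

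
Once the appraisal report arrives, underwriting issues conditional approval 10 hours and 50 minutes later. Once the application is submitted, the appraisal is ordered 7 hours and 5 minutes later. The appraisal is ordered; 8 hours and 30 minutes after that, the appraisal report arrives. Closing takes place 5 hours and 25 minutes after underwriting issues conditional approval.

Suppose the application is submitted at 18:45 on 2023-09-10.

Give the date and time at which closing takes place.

02:35 on 2023-09-12

The application is submitted: 18:45 Sep 10, 2023.
The appraisal is ordered: 18:45 Sep 10, 2023 + 7h05m = 01:50 Sep 11, 2023.
The appraisal report arrives: 01:50 Sep 11, 2023 + 8h30m = 10:20 Sep 11, 2023.
Underwriting issues conditional approval: 10:20 Sep 11, 2023 + 10h50m = 21:10 Sep 11, 2023.
Closing takes place: 21:10 Sep 11, 2023 + 5h25m = 02:35 Sep 12, 2023.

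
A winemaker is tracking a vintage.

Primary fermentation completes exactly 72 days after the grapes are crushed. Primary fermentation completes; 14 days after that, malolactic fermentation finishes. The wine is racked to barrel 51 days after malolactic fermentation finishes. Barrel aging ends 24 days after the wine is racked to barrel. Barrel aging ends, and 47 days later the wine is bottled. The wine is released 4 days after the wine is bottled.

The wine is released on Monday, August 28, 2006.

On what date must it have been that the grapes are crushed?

Saturday, January 28, 2006

The wine is released: Aug 28, 2006.
The wine is bottled: Aug 28, 2006 − 4 days = Aug 24, 2006.
Barrel aging ends: Aug 24, 2006 − 47 days = Jul 8, 2006.
The wine is racked to barrel: Jul 8, 2006 − 24 days = Jun 14, 2006.
Malolactic fermentation finishes: Jun 14, 2006 − 51 days = Apr 24, 2006.
Primary fermentation completes: Apr 24, 2006 − 14 days = Apr 10, 2006.
The grapes are crushed: Apr 10, 2006 − 72 days = Jan 28, 2006.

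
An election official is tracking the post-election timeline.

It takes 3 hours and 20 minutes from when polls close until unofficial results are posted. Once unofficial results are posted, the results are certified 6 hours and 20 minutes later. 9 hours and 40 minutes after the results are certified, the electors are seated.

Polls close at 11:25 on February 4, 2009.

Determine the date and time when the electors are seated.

06:45 on February 5, 2009

Polls close: 11:25 Feb 4, 2009.
Unofficial results are posted: 11:25 Feb 4, 2009 + 3h20m = 14:45 Feb 4, 2009.
The results are certified: 14:45 Feb 4, 2009 + 6h20m = 21:05 Feb 4, 2009.
The electors are seated: 21:05 Feb 4, 2009 + 9h40m = 06:45 Feb 5, 2009.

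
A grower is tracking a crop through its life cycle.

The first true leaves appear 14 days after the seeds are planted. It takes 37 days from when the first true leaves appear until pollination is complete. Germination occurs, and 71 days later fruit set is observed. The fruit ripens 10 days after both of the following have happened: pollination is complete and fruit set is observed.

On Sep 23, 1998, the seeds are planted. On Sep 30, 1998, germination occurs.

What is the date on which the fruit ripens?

Dec 20, 1998

The seeds are planted: Sep 23, 1998.
The first true leaves appear: Sep 23, 1998 + 14 days = Oct 7, 1998.
Pollination is complete: Oct 7, 1998 + 37 days = Nov 13, 1998.
Germination occurs: Sep 30, 1998.
Fruit set is observed: Sep 30, 1998 + 71 days = Dec 10, 1998.
Both prerequisites met — pollination is complete (Nov 13, 1998), fruit set is observed (Dec 10, 1998); the later is Dec 10, 1998.
The fruit ripens: Dec 10, 1998 + 10 days = Dec 20, 1998.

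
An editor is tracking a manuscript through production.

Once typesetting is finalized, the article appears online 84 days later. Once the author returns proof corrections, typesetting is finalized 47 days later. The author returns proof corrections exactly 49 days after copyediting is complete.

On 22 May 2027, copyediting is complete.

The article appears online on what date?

Copyediting is complete: May 22, 2027.
The author returns proof corrections: May 22, 2027 + 49 days = Jul 10, 2027.
Typesetting is finalized: Jul 10, 2027 + 47 days = Aug 26, 2027.
The article appears online: Aug 26, 2027 + 84 days = Nov 18, 2027.

18 November 2027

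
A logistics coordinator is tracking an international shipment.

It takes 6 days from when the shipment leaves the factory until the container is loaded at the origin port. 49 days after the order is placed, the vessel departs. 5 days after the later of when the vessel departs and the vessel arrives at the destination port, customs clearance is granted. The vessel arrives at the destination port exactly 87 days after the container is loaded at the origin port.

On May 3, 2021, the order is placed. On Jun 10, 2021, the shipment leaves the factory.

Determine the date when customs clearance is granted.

Sep 16, 2021

The order is placed: May 3, 2021.
The vessel departs: May 3, 2021 + 49 days = Jun 21, 2021.
The shipment leaves the factory: Jun 10, 2021.
The container is loaded at the origin port: Jun 10, 2021 + 6 days = Jun 16, 2021.
The vessel arrives at the destination port: Jun 16, 2021 + 87 days = Sep 11, 2021.
Both prerequisites met — the vessel departs (Jun 21, 2021), the vessel arrives at the destination port (Sep 11, 2021); the later is Sep 11, 2021.
Customs clearance is granted: Sep 11, 2021 + 5 days = Sep 16, 2021.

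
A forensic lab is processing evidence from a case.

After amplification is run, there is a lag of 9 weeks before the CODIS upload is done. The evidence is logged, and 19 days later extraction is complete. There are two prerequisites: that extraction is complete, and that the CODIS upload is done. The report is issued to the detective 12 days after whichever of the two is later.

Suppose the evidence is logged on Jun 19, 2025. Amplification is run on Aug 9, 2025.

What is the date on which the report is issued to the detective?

Oct 23, 2025

The evidence is logged: Jun 19, 2025.
Extraction is complete: Jun 19, 2025 + 19 days = Jul 8, 2025.
Amplification is run: Aug 9, 2025.
The CODIS upload is done: Aug 9, 2025 + 9 weeks = Oct 11, 2025.
Both prerequisites met — extraction is complete (Jul 8, 2025), the CODIS upload is done (Oct 11, 2025); the later is Oct 11, 2025.
The report is issued to the detective: Oct 11, 2025 + 12 days = Oct 23, 2025.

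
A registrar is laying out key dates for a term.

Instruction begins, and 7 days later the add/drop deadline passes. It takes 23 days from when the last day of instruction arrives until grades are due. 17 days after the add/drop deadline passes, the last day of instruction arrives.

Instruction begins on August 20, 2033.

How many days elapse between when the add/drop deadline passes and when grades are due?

40 days

Causal path: the add/drop deadline passes → the last day of instruction arrives → grades are due.
Total delay along the path: 17 + 23 = 40 days.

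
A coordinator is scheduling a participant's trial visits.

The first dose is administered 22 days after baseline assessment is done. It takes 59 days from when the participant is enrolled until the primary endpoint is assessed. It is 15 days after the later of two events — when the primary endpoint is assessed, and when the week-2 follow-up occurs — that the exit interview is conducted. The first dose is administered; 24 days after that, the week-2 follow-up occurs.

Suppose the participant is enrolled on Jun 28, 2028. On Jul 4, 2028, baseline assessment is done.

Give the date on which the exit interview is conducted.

Sep 10, 2028

The participant is enrolled: Jun 28, 2028.
The primary endpoint is assessed: Jun 28, 2028 + 59 days = Aug 26, 2028.
Baseline assessment is done: Jul 4, 2028.
The first dose is administered: Jul 4, 2028 + 22 days = Jul 26, 2028.
The week-2 follow-up occurs: Jul 26, 2028 + 24 days = Aug 19, 2028.
Both prerequisites met — the primary endpoint is assessed (Aug 26, 2028), the week-2 follow-up occurs (Aug 19, 2028); the later is Aug 26, 2028.
The exit interview is conducted: Aug 26, 2028 + 15 days = Sep 10, 2028.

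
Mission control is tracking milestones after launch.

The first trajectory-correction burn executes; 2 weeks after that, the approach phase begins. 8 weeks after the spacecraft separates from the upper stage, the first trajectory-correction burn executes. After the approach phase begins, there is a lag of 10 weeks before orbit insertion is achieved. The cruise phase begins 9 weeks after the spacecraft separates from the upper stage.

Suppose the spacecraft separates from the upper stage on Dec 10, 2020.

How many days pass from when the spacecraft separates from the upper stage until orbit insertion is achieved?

140 days

Causal path: the spacecraft separates from the upper stage → the first trajectory-correction burn executes → the approach phase begins → orbit insertion is achieved.
Total delay along the path: 8 + 2 + 10 weeks = 20 weeks = 140 days.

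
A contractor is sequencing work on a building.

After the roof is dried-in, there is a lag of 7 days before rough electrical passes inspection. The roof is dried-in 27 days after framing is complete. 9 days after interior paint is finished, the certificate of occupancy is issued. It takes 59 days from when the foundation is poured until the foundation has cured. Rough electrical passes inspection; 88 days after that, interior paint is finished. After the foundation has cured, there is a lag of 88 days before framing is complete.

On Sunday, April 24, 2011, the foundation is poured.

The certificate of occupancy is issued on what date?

The foundation is poured: Apr 24, 2011.
The foundation has cured: Apr 24, 2011 + 59 days = Jun 22, 2011.
Framing is complete: Jun 22, 2011 + 88 days = Sep 18, 2011.
The roof is dried-in: Sep 18, 2011 + 27 days = Oct 15, 2011.
Rough electrical passes inspection: Oct 15, 2011 + 7 days = Oct 22, 2011.
Interior paint is finished: Oct 22, 2011 + 88 days = Jan 18, 2012.
The certificate of occupancy is issued: Jan 18, 2012 + 9 days = Jan 27, 2012.

Friday, January 27, 2012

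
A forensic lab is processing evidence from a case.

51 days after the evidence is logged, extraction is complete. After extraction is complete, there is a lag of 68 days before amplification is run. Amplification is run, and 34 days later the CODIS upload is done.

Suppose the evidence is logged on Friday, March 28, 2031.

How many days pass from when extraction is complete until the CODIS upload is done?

102 days

Causal path: extraction is complete → amplification is run → the CODIS upload is done.
Total delay along the path: 68 + 34 = 102 days.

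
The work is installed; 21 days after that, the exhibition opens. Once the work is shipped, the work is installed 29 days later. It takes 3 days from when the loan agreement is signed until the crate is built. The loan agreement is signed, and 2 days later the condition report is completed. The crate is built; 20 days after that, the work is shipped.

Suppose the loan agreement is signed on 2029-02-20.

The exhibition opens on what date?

2029-05-04

The loan agreement is signed: Feb 20, 2029.
The crate is built: Feb 20, 2029 + 3 days = Feb 23, 2029.
The work is shipped: Feb 23, 2029 + 20 days = Mar 15, 2029.
The work is installed: Mar 15, 2029 + 29 days = Apr 13, 2029.
The exhibition opens: Apr 13, 2029 + 21 days = May 4, 2029.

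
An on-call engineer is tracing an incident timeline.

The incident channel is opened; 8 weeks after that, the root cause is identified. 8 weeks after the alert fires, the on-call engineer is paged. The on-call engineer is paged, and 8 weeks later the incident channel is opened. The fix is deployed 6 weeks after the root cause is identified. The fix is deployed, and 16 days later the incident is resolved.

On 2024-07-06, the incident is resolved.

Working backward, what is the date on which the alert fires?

2023-11-23

The incident is resolved: Jul 6, 2024.
The fix is deployed: Jul 6, 2024 − 16 days = Jun 20, 2024.
The root cause is identified: Jun 20, 2024 − 6 weeks = May 9, 2024.
The incident channel is opened: May 9, 2024 − 8 weeks = Mar 14, 2024.
The on-call engineer is paged: Mar 14, 2024 − 8 weeks = Jan 18, 2024.
The alert fires: Jan 18, 2024 − 8 weeks = Nov 23, 2023.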